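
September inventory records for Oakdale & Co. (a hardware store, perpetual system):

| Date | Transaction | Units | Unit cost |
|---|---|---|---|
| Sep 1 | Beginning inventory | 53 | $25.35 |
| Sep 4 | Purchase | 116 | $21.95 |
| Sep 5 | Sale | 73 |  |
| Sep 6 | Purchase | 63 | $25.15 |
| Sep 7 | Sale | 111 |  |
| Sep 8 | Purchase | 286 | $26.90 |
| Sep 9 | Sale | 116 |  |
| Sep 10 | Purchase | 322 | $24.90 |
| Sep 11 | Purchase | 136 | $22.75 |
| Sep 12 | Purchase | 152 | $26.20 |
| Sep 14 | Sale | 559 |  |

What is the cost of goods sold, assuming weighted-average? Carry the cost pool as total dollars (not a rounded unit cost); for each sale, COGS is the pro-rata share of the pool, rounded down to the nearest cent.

COGS = $21,483.77

After Sep 1: 53 on hand, pool $1,343.55 (≈ $25.3500 each)
After Sep 4: 169 on hand, pool $3,889.75 (≈ $23.0163 each)
Sep 5, sell 73: 73/169 × $3,889.75 → $1,680.18
After Sep 6: 159 on hand, pool $3,794.02 (≈ $23.8618 each)
Sep 7, sell 111: 111/159 × $3,794.02 → $2,648.65
After Sep 8: 334 on hand, pool $8,838.77 (≈ $26.4634 each)
Sep 9, sell 116: 116/334 × $8,838.77 → $3,069.75
After Sep 10: 540 on hand, pool $13,786.82 (≈ $25.5311 each)
After Sep 11: 676 on hand, pool $16,880.82 (≈ $24.9716 each)
After Sep 12: 828 on hand, pool $20,863.22 (≈ $25.1971 each)
Sep 14, sell 559: 559/828 × $20,863.22 → $14,085.19
Total COGS = $1,680.18 + $2,648.65 + $3,069.75 + $14,085.19 = $21,483.77
Ending inventory (cost pool remaining) = $6,778.03
Check: goods available $28,261.80 = COGS $21,483.77 + ending $6,778.03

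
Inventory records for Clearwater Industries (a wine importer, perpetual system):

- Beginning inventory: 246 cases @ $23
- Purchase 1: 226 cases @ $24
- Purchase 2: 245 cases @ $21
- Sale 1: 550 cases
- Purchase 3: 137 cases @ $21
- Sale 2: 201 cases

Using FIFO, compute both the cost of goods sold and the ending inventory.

Sale 1 (550) [FIFO — oldest first]: 246 @ $23 + 226 @ $24 + 78 @ $21 = $12,720
Sale 2 (201) [FIFO — oldest first]: 167 @ $21 + 34 @ $21 = $4,221
Total COGS = $12,720 + $4,221 = $16,941
Ending inventory: 103 @ $21 = $2,163
Check: goods available $19,104 = COGS $16,941 + ending $2,163

COGS = $16,941; ending inventory = $2,163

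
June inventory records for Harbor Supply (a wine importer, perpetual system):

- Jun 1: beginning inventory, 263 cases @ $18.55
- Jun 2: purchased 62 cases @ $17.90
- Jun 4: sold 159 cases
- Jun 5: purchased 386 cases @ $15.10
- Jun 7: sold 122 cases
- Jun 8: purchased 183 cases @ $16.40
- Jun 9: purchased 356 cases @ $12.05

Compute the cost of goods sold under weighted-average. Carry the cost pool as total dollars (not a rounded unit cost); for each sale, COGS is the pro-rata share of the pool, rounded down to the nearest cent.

COGS = $4,893.95

After Jun 1: 263 on hand, pool $4,878.65 (≈ $18.5500 each)
After Jun 2: 325 on hand, pool $5,988.45 (≈ $18.4260 each)
Jun 4, sell 159: 159/325 × $5,988.45 → $2,929.73
After Jun 5: 552 on hand, pool $8,887.32 (≈ $16.1002 each)
Jun 7, sell 122: 122/552 × $8,887.32 → $1,964.22
After Jun 8: 613 on hand, pool $9,924.30 (≈ $16.1897 each)
After Jun 9: 969 on hand, pool $14,214.10 (≈ $14.6688 each)
Total COGS = $2,929.73 + $1,964.22 = $4,893.95
Ending inventory (cost pool remaining) = $14,214.10
Check: goods available $19,108.05 = COGS $4,893.95 + ending $14,214.10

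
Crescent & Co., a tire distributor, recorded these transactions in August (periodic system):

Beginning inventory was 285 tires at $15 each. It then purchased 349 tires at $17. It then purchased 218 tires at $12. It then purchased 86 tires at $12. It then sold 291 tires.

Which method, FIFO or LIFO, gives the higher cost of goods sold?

FIFO COGS: 285 @ $15 + 6 @ $17 = $4,377
LIFO COGS: 86 @ $12 + 205 @ $12 = $3,492

FIFO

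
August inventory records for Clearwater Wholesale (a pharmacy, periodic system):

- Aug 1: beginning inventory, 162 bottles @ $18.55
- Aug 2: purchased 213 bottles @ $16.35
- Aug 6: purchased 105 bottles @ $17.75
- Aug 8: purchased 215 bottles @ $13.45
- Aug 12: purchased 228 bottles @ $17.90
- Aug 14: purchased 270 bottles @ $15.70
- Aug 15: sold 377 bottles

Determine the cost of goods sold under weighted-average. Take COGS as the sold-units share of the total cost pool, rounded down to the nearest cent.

COGS = $6,182.21

Aug 15, sell 377: 377/1193 × $19,563.35 → $6,182.21
Ending inventory (cost pool remaining) = $13,381.14
Check: goods available $19,563.35 = COGS $6,182.21 + ending $13,381.14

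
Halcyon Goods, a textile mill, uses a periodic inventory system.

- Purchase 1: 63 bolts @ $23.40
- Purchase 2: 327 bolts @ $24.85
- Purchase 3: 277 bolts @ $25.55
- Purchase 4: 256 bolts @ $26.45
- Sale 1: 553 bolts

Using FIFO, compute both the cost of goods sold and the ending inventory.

Sale 1 (553) [FIFO — oldest first]: 63 @ $23.40 + 327 @ $24.85 + 163 @ $25.55 = $13,764.80
Ending inventory: 114 @ $25.55 + 256 @ $26.45 = $9,683.90
Check: goods available $23,448.70 = COGS $13,764.80 + ending $9,683.90

COGS = $13,764.80; ending inventory = $9,683.90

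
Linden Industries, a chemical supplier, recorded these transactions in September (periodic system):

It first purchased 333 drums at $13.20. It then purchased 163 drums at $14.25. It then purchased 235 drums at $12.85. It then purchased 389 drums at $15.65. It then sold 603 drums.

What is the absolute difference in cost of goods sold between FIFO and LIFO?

$744.45

FIFO COGS: 333 @ $13.20 + 163 @ $14.25 + 107 @ $12.85 = $8,093.30
LIFO COGS: 389 @ $15.65 + 214 @ $12.85 = $8,837.75
Difference = |$8,093.30 − $8,837.75| = $744.45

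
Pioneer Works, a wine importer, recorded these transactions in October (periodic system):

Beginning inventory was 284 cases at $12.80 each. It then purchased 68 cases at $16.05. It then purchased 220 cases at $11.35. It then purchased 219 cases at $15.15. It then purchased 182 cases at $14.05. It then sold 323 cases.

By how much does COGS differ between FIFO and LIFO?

FIFO COGS: 284 @ $12.80 + 39 @ $16.05 = $4,261.15
LIFO COGS: 182 @ $14.05 + 141 @ $15.15 = $4,693.25
Difference = |$4,261.15 − $4,693.25| = $432.10

$432.10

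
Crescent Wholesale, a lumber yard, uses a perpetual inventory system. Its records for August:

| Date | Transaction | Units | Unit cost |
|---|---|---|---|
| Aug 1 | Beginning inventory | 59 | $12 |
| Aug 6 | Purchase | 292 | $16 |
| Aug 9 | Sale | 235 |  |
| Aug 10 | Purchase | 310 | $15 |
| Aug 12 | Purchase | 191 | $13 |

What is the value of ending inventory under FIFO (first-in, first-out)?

Ending inventory = $8,989

Aug 9, 235 sold [FIFO — oldest first]: 59 @ $12 + 176 @ $16 = $3,524
Ending inventory: 116 @ $16 + 310 @ $15 + 191 @ $13 = $8,989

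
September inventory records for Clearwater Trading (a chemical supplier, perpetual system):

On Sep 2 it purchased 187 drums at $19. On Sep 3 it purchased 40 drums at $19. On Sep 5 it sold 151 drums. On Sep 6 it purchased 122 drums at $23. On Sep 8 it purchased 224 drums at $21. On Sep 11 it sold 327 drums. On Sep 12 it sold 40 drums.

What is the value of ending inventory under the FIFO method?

Ending inventory = $1,155

Sep 5, 151 sold [FIFO — oldest first]: 151 @ $19 = $2,869
Sep 11, 327 sold [FIFO — oldest first]: 36 @ $19 + 40 @ $19 + 122 @ $23 + 129 @ $21 = $6,959
Sep 12, 40 sold [FIFO — oldest first]: 40 @ $21 = $840
Total COGS = $2,869 + $6,959 + $840 = $10,668
Ending inventory: 55 @ $21 = $1,155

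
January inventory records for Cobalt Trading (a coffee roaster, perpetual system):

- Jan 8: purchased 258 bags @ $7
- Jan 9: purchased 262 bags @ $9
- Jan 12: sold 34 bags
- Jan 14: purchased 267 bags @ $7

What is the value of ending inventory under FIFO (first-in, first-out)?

Jan 12, 34 sold [FIFO — oldest first]: 34 @ $7 = $238
Ending inventory: 224 @ $7 + 262 @ $9 + 267 @ $7 = $5,795

Ending inventory = $5,795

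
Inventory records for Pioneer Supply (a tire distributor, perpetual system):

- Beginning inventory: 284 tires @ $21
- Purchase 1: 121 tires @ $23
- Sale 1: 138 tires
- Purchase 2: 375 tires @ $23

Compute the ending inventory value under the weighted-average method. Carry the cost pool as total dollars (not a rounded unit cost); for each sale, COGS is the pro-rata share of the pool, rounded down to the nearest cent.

Ending inventory = $14,391.55

After Beginning: 284 on hand, pool $5,964.00 (≈ $21.0000 each)
After Purchase 1: 405 on hand, pool $8,747.00 (≈ $21.5975 each)
Sale 1, sell 138: 138/405 × $8,747.00 → $2,980.45
After Purchase 2: 642 on hand, pool $14,391.55 (≈ $22.4167 each)
Ending inventory (cost pool remaining) = $14,391.55
Check: goods available $17,372.00 = COGS $2,980.45 + ending $14,391.55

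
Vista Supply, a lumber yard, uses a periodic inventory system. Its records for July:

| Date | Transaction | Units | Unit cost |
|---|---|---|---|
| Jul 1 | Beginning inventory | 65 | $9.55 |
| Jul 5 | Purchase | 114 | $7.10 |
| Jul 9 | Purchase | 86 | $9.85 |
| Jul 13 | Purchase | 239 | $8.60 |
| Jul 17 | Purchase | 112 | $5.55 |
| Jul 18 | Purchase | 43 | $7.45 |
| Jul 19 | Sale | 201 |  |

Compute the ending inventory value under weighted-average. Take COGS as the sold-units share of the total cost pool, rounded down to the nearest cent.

Jul 19, sell 201: 201/659 × $5,274.60 → $1,608.79
Ending inventory (cost pool remaining) = $3,665.81

Ending inventory = $3,665.81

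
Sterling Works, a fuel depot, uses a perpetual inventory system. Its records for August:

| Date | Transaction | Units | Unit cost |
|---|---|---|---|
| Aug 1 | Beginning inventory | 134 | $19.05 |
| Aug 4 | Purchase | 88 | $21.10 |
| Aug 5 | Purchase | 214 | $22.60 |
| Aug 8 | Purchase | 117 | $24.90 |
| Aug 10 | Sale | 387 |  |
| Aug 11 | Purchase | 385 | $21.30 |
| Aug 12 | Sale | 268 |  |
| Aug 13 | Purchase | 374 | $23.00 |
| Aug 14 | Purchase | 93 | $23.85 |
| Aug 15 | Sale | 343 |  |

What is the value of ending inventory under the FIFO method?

Aug 10, 387 sold [FIFO — oldest first]: 134 @ $19.05 + 88 @ $21.10 + 165 @ $22.60 = $8,138.50
Aug 12, 268 sold [FIFO — oldest first]: 49 @ $22.60 + 117 @ $24.90 + 102 @ $21.30 = $6,193.30
Aug 15, 343 sold [FIFO — oldest first]: 283 @ $21.30 + 60 @ $23.00 = $7,407.90
Total COGS = $8,138.50 + $6,193.30 + $7,407.90 = $21,739.70
Ending inventory: 314 @ $23.00 + 93 @ $23.85 = $9,440.05

Ending inventory = $9,440.05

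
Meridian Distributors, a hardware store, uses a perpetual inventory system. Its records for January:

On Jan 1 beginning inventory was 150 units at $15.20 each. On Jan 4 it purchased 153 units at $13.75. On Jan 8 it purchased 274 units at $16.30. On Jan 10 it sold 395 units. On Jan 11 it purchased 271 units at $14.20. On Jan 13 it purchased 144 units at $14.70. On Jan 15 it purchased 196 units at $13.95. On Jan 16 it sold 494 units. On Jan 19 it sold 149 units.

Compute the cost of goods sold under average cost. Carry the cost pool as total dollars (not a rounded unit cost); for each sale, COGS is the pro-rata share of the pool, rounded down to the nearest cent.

After Jan 1: 150 on hand, pool $2,280.00 (≈ $15.2000 each)
After Jan 4: 303 on hand, pool $4,383.75 (≈ $14.4678 each)
After Jan 8: 577 on hand, pool $8,849.95 (≈ $15.3379 each)
Jan 10, sell 395: 395/577 × $8,849.95 → $6,058.45
After Jan 11: 453 on hand, pool $6,639.70 (≈ $14.6572 each)
After Jan 13: 597 on hand, pool $8,756.50 (≈ $14.6675 each)
After Jan 15: 793 on hand, pool $11,490.70 (≈ $14.4902 each)
Jan 16, sell 494: 494/793 × $11,490.70 → $7,158.14
Jan 19, sell 149: 149/299 × $4,332.56 → $2,159.03
Total COGS = $6,058.45 + $7,158.14 + $2,159.03 = $15,375.62
Ending inventory (cost pool remaining) = $2,173.53
Check: goods available $17,549.15 = COGS $15,375.62 + ending $2,173.53

COGS = $15,375.62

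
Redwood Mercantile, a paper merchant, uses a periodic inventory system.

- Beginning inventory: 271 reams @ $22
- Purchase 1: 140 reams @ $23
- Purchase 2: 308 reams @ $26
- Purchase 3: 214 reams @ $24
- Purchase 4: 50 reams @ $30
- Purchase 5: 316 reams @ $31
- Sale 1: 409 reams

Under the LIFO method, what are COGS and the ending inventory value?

COGS = $12,328; ending inventory = $21,294

Sale 1 (409) [LIFO — newest first]: 316 @ $31 + 50 @ $30 + 43 @ $24 = $12,328
Ending inventory: 271 @ $22 + 140 @ $23 + 308 @ $26 + 171 @ $24 = $21,294
Check: goods available $33,622 = COGS $12,328 + ending $21,294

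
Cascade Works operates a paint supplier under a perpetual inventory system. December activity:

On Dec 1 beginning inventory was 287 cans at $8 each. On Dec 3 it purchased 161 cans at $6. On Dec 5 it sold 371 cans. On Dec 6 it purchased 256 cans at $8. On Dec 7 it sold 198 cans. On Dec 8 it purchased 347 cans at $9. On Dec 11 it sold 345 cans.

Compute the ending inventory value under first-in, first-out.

Ending inventory = $1,233

Dec 5, 371 sold [FIFO — oldest first]: 287 @ $8 + 84 @ $6 = $2,800
Dec 7, 198 sold [FIFO — oldest first]: 77 @ $6 + 121 @ $8 = $1,430
Dec 11, 345 sold [FIFO — oldest first]: 135 @ $8 + 210 @ $9 = $2,970
Total COGS = $2,800 + $1,430 + $2,970 = $7,200
Ending inventory: 137 @ $9 = $1,233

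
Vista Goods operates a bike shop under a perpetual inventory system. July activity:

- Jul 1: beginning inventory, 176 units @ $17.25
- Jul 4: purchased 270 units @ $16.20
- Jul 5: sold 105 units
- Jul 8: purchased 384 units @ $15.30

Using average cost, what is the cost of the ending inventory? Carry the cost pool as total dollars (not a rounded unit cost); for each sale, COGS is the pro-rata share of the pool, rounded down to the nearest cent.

After Jul 1: 176 on hand, pool $3,036.00 (≈ $17.2500 each)
After Jul 4: 446 on hand, pool $7,410.00 (≈ $16.6143 each)
Jul 5, sell 105: 105/446 × $7,410.00 → $1,744.50
After Jul 8: 725 on hand, pool $11,540.70 (≈ $15.9182 each)
Ending inventory (cost pool remaining) = $11,540.70

Ending inventory = $11,540.70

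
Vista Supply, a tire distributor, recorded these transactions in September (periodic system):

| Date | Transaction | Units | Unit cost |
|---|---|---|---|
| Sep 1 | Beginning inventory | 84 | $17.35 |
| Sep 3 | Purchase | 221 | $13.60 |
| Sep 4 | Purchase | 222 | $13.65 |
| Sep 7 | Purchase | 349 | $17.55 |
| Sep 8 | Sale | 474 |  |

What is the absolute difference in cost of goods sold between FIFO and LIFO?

$1,061.35

FIFO COGS: 84 @ $17.35 + 221 @ $13.60 + 169 @ $13.65 = $6,769.85
LIFO COGS: 349 @ $17.55 + 125 @ $13.65 = $7,831.20
Difference = |$6,769.85 − $7,831.20| = $1,061.35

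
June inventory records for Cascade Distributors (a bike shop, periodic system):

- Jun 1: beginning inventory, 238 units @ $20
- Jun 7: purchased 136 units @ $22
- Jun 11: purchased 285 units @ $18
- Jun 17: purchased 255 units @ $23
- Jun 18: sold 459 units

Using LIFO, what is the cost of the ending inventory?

Jun 18, 459 sold [LIFO — newest first]: 255 @ $23 + 204 @ $18 = $9,537
Ending inventory: 238 @ $20 + 136 @ $22 + 81 @ $18 = $9,210

Ending inventory = $9,210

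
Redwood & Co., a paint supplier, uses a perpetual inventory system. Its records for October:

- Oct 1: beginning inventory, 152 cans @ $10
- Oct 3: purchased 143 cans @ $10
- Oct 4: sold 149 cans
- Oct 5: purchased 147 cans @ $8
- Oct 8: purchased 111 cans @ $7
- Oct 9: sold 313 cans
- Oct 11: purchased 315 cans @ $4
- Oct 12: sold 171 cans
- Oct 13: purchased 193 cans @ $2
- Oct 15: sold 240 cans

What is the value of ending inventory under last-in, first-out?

Oct 4, 149 sold [LIFO — newest first]: 143 @ $10 + 6 @ $10 = $1,490
Oct 9, 313 sold [LIFO — newest first]: 111 @ $7 + 147 @ $8 + 55 @ $10 = $2,503
Oct 12, 171 sold [LIFO — newest first]: 171 @ $4 = $684
Oct 15, 240 sold [LIFO — newest first]: 193 @ $2 + 47 @ $4 = $574
Total COGS = $1,490 + $2,503 + $684 + $574 = $5,251
Ending inventory: 91 @ $10 + 97 @ $4 = $1,298
Check: goods available $6,549 = COGS $5,251 + ending $1,298

Ending inventory = $1,298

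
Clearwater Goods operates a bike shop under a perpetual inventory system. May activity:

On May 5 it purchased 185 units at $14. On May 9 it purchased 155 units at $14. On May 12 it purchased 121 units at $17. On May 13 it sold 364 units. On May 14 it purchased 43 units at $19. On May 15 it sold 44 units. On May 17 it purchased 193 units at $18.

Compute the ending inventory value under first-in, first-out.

May 13, 364 sold [FIFO — oldest first]: 185 @ $14 + 155 @ $14 + 24 @ $17 = $5,168
May 15, 44 sold [FIFO — oldest first]: 44 @ $17 = $748
Total COGS = $5,168 + $748 = $5,916
Ending inventory: 53 @ $17 + 43 @ $19 + 193 @ $18 = $5,192
Check: goods available $11,108 = COGS $5,916 + ending $5,192

Ending inventory = $5,192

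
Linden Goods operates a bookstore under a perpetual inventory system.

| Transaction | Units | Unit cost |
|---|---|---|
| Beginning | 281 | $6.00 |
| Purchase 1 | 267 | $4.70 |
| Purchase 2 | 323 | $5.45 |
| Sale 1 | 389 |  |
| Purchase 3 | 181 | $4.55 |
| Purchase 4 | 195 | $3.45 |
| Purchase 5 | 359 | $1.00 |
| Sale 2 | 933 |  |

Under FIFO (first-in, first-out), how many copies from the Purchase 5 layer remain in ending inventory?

284

Sale 1 (389) [FIFO — oldest first]: 281 @ $6.00 + 108 @ $4.70 = $2,193.60
Sale 2 (933) [FIFO — oldest first]: 159 @ $4.70 + 323 @ $5.45 + 181 @ $4.55 + 195 @ $3.45 + 75 @ $1.00 = $4,078.95
Total COGS = $2,193.60 + $4,078.95 = $6,272.55
Ending inventory: 284 @ $1.00 = $284.00
Check: goods available $6,556.55 = COGS $6,272.55 + ending $284.00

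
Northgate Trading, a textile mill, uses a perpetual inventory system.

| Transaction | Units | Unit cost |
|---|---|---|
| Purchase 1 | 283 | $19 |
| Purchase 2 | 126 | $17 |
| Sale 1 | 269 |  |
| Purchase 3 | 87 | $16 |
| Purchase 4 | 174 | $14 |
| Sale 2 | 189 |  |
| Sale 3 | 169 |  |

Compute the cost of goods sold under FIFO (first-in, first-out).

COGS = $10,745

Sale 1 (269) [FIFO — oldest first]: 269 @ $19 = $5,111
Sale 2 (189) [FIFO — oldest first]: 14 @ $19 + 126 @ $17 + 49 @ $16 = $3,192
Sale 3 (169) [FIFO — oldest first]: 38 @ $16 + 131 @ $14 = $2,442
Total COGS = $5,111 + $3,192 + $2,442 = $10,745
Ending inventory: 43 @ $14 = $602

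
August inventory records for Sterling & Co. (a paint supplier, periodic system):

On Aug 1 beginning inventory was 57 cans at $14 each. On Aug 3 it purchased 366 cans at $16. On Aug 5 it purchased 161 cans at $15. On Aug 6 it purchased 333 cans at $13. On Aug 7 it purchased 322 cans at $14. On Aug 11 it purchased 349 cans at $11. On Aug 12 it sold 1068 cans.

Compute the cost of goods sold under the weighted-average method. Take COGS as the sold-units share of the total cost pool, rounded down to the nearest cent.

Aug 12, sell 1068: 1068/1588 × $21,745.00 → $14,624.47
Ending inventory (cost pool remaining) = $7,120.53
Check: goods available $21,745.00 = COGS $14,624.47 + ending $7,120.53

COGS = $14,624.47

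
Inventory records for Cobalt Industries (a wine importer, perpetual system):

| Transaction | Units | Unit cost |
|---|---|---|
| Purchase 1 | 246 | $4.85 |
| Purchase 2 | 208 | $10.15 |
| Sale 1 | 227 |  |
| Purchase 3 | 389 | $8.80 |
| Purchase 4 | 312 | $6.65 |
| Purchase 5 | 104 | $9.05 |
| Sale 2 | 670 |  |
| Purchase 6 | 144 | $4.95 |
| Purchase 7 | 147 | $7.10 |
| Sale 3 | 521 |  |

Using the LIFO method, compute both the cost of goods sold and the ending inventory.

COGS = $10,859.80; ending inventory = $640.20

Sale 1 (227) [LIFO — newest first]: 208 @ $10.15 + 19 @ $4.85 = $2,203.35
Sale 2 (670) [LIFO — newest first]: 104 @ $9.05 + 312 @ $6.65 + 254 @ $8.80 = $5,251.20
Sale 3 (521) [LIFO — newest first]: 147 @ $7.10 + 144 @ $4.95 + 135 @ $8.80 + 95 @ $4.85 = $3,405.25
Total COGS = $2,203.35 + $5,251.20 + $3,405.25 = $10,859.80
Ending inventory: 132 @ $4.85 = $640.20
Check: goods available $11,500.00 = COGS $10,859.80 + ending $640.20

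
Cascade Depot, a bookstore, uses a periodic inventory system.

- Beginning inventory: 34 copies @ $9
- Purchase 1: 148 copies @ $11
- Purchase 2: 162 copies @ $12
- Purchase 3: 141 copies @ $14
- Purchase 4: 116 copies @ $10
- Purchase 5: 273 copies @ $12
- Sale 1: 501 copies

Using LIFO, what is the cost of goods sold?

COGS = $6,004

Sale 1 (501) [LIFO — newest first]: 273 @ $12 + 116 @ $10 + 112 @ $14 = $6,004
Ending inventory: 34 @ $9 + 148 @ $11 + 162 @ $12 + 29 @ $14 = $4,284
Check: goods available $10,288 = COGS $6,004 + ending $4,284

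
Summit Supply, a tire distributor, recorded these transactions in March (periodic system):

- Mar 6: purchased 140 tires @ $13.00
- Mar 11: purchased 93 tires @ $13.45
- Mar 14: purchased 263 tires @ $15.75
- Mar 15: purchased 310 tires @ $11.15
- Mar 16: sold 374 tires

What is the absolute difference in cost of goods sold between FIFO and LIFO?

FIFO COGS: 140 @ $13.00 + 93 @ $13.45 + 141 @ $15.75 = $5,291.60
LIFO COGS: 310 @ $11.15 + 64 @ $15.75 = $4,464.50
Difference = |$5,291.60 − $4,464.50| = $827.10

$827.10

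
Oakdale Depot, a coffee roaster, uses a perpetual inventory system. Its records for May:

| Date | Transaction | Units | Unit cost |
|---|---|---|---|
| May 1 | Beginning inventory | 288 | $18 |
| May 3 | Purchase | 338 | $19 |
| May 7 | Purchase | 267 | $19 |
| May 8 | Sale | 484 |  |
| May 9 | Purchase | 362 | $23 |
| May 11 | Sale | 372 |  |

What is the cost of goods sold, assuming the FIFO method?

COGS = $15,976

May 8, 484 sold [FIFO — oldest first]: 288 @ $18 + 196 @ $19 = $8,908
May 11, 372 sold [FIFO — oldest first]: 142 @ $19 + 230 @ $19 = $7,068
Total COGS = $8,908 + $7,068 = $15,976
Ending inventory: 37 @ $19 + 362 @ $23 = $9,029
Check: goods available $25,005 = COGS $15,976 + ending $9,029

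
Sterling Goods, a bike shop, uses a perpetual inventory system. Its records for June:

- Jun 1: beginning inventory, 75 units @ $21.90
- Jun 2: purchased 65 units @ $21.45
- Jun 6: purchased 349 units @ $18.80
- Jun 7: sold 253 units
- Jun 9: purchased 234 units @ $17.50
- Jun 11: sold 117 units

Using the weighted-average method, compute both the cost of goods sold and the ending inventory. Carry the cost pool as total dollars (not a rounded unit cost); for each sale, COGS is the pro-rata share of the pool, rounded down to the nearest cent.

After Jun 1: 75 on hand, pool $1,642.50 (≈ $21.9000 each)
After Jun 2: 140 on hand, pool $3,036.75 (≈ $21.6911 each)
After Jun 6: 489 on hand, pool $9,597.95 (≈ $19.6277 each)
Jun 7, sell 253: 253/489 × $9,597.95 → $4,965.81
After Jun 9: 470 on hand, pool $8,727.14 (≈ $18.5684 each)
Jun 11, sell 117: 117/470 × $8,727.14 → $2,172.50
Total COGS = $4,965.81 + $2,172.50 = $7,138.31
Ending inventory (cost pool remaining) = $6,554.64

COGS = $7,138.31; ending inventory = $6,554.64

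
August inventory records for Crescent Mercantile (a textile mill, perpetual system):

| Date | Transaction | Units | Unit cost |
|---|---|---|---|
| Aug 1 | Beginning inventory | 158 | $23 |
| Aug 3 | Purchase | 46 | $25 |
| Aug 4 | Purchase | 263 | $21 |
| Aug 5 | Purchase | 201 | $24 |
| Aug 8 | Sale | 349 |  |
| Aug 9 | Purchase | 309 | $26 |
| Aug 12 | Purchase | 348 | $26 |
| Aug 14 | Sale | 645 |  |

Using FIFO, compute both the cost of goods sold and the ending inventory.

Aug 8, 349 sold [FIFO — oldest first]: 158 @ $23 + 46 @ $25 + 145 @ $21 = $7,829
Aug 14, 645 sold [FIFO — oldest first]: 118 @ $21 + 201 @ $24 + 309 @ $26 + 17 @ $26 = $15,778
Total COGS = $7,829 + $15,778 = $23,607
Ending inventory: 331 @ $26 = $8,606

COGS = $23,607; ending inventory = $8,606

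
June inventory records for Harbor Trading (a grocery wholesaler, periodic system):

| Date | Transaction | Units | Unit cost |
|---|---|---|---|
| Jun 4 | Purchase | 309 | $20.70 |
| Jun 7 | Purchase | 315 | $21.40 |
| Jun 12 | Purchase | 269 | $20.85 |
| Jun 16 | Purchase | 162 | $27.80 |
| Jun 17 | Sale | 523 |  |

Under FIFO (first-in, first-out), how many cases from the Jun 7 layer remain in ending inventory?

Jun 17, 523 sold [FIFO — oldest first]: 309 @ $20.70 + 214 @ $21.40 = $10,975.90
Ending inventory: 101 @ $21.40 + 269 @ $20.85 + 162 @ $27.80 = $12,273.65
Check: goods available $23,249.55 = COGS $10,975.90 + ending $12,273.65

101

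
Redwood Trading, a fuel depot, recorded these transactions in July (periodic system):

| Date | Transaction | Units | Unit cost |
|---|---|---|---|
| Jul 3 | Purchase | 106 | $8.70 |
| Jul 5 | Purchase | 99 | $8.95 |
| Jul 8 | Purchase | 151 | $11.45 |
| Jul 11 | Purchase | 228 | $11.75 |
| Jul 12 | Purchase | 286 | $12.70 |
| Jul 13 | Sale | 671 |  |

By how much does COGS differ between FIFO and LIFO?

$772.75

FIFO COGS: 106 @ $8.70 + 99 @ $8.95 + 151 @ $11.45 + 228 @ $11.75 + 87 @ $12.70 = $7,321.10
LIFO COGS: 286 @ $12.70 + 228 @ $11.75 + 151 @ $11.45 + 6 @ $8.95 = $8,093.85
Difference = |$7,321.10 − $8,093.85| = $772.75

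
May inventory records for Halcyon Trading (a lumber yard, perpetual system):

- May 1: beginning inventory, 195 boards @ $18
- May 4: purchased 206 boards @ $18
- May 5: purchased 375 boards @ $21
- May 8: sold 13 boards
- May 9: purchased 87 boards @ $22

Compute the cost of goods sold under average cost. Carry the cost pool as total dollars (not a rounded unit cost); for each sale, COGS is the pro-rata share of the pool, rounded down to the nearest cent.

After May 1: 195 on hand, pool $3,510.00 (≈ $18.0000 each)
After May 4: 401 on hand, pool $7,218.00 (≈ $18.0000 each)
After May 5: 776 on hand, pool $15,093.00 (≈ $19.4497 each)
May 8, sell 13: 13/776 × $15,093.00 → $252.84
After May 9: 850 on hand, pool $16,754.16 (≈ $19.7108 each)
Ending inventory (cost pool remaining) = $16,754.16
Check: goods available $17,007.00 = COGS $252.84 + ending $16,754.16

COGS = $252.84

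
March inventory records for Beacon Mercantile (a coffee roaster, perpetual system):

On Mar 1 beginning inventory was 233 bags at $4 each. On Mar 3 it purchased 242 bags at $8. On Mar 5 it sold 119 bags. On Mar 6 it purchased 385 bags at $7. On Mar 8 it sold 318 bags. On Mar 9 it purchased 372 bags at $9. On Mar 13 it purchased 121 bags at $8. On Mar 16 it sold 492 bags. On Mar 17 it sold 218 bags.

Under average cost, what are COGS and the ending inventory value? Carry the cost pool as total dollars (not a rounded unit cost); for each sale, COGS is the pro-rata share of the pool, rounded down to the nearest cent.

COGS = $8,286.43; ending inventory = $1,592.57

After Mar 1: 233 on hand, pool $932.00 (≈ $4.0000 each)
After Mar 3: 475 on hand, pool $2,868.00 (≈ $6.0379 each)
Mar 5, sell 119: 119/475 × $2,868.00 → $718.50
After Mar 6: 741 on hand, pool $4,844.50 (≈ $6.5378 each)
Mar 8, sell 318: 318/741 × $4,844.50 → $2,079.01
After Mar 9: 795 on hand, pool $6,113.49 (≈ $7.6899 each)
After Mar 13: 916 on hand, pool $7,081.49 (≈ $7.7309 each)
Mar 16, sell 492: 492/916 × $7,081.49 → $3,803.59
Mar 17, sell 218: 218/424 × $3,277.90 → $1,685.33
Total COGS = $718.50 + $2,079.01 + $3,803.59 + $1,685.33 = $8,286.43
Ending inventory (cost pool remaining) = $1,592.57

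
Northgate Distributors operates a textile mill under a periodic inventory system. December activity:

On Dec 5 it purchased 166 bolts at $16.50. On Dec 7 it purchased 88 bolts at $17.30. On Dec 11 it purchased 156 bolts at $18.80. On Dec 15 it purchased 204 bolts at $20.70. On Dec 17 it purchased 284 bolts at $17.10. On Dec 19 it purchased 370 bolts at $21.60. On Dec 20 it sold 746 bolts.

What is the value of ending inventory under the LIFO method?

Ending inventory = $9,512.60

Dec 20, 746 sold [LIFO — newest first]: 370 @ $21.60 + 284 @ $17.10 + 92 @ $20.70 = $14,752.80
Ending inventory: 166 @ $16.50 + 88 @ $17.30 + 156 @ $18.80 + 112 @ $20.70 = $9,512.60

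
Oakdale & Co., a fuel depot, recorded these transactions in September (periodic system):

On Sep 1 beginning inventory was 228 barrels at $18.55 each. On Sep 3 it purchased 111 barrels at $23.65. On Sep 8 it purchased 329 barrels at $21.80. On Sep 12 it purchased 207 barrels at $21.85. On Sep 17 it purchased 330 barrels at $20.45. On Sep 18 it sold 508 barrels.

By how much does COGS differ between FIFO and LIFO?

FIFO COGS: 228 @ $18.55 + 111 @ $23.65 + 169 @ $21.80 = $10,538.75
LIFO COGS: 330 @ $20.45 + 178 @ $21.85 = $10,637.80
Difference = |$10,538.75 − $10,637.80| = $99.05

$99.05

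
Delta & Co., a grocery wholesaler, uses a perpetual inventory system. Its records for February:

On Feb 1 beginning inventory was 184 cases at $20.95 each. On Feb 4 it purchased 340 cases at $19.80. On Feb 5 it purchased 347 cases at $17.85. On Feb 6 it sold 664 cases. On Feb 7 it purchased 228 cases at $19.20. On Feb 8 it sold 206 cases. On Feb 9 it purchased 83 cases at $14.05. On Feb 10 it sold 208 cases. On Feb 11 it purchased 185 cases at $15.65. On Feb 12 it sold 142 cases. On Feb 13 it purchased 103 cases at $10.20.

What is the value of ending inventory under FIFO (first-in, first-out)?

Feb 6, 664 sold [FIFO — oldest first]: 184 @ $20.95 + 340 @ $19.80 + 140 @ $17.85 = $13,085.80
Feb 8, 206 sold [FIFO — oldest first]: 206 @ $17.85 = $3,677.10
Feb 10, 208 sold [FIFO — oldest first]: 1 @ $17.85 + 207 @ $19.20 = $3,992.25
Feb 12, 142 sold [FIFO — oldest first]: 21 @ $19.20 + 83 @ $14.05 + 38 @ $15.65 = $2,164.05
Total COGS = $13,085.80 + $3,677.10 + $3,992.25 + $2,164.05 = $22,919.20
Ending inventory: 147 @ $15.65 + 103 @ $10.20 = $3,351.15
Check: goods available $26,270.35 = COGS $22,919.20 + ending $3,351.15

Ending inventory = $3,351.15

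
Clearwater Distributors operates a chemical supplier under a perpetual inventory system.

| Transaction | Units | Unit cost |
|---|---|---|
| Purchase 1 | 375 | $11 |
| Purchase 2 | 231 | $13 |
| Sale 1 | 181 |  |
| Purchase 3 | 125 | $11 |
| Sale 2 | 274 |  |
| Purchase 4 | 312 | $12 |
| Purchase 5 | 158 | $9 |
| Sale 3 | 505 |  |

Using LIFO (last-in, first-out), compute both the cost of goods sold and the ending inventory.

Sale 1 (181) [LIFO — newest first]: 181 @ $13 = $2,353
Sale 2 (274) [LIFO — newest first]: 125 @ $11 + 50 @ $13 + 99 @ $11 = $3,114
Sale 3 (505) [LIFO — newest first]: 158 @ $9 + 312 @ $12 + 35 @ $11 = $5,551
Total COGS = $2,353 + $3,114 + $5,551 = $11,018
Ending inventory: 241 @ $11 = $2,651

COGS = $11,018; ending inventory = $2,651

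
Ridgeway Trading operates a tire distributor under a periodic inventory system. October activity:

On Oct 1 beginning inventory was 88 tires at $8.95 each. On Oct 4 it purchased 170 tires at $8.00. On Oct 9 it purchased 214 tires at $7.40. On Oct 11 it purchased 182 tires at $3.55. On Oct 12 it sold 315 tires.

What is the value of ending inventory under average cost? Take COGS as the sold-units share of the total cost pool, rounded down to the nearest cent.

Ending inventory = $2,268.97

Oct 12, sell 315: 315/654 × $4,377.30 → $2,108.33
Ending inventory (cost pool remaining) = $2,268.97
Check: goods available $4,377.30 = COGS $2,108.33 + ending $2,268.97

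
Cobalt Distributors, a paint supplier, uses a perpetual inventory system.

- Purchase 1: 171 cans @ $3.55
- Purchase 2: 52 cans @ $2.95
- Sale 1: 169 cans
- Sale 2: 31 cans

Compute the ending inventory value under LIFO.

Ending inventory = $81.65

Sale 1 (169) [LIFO — newest first]: 52 @ $2.95 + 117 @ $3.55 = $568.75
Sale 2 (31) [LIFO — newest first]: 31 @ $3.55 = $110.05
Total COGS = $568.75 + $110.05 = $678.80
Ending inventory: 23 @ $3.55 = $81.65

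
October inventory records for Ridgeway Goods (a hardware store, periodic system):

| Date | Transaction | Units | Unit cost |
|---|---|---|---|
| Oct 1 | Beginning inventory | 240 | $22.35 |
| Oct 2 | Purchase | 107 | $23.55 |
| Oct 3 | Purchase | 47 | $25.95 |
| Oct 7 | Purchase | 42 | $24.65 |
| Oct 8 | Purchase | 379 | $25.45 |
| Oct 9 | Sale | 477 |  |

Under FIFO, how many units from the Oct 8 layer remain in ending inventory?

Oct 9, 477 sold [FIFO — oldest first]: 240 @ $22.35 + 107 @ $23.55 + 47 @ $25.95 + 42 @ $24.65 + 41 @ $25.45 = $11,182.25
Ending inventory: 338 @ $25.45 = $8,602.10
Check: goods available $19,784.35 = COGS $11,182.25 + ending $8,602.10

338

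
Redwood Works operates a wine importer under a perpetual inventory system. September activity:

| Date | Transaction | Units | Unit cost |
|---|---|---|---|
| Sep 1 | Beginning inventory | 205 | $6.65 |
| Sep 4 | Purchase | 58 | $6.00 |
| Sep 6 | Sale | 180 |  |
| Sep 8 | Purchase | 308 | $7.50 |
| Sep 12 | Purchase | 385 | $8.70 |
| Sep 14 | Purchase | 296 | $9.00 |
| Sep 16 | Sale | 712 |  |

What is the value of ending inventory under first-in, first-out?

Ending inventory = $3,220.80

Sep 6, 180 sold [FIFO — oldest first]: 180 @ $6.65 = $1,197.00
Sep 16, 712 sold [FIFO — oldest first]: 25 @ $6.65 + 58 @ $6.00 + 308 @ $7.50 + 321 @ $8.70 = $5,616.95
Total COGS = $1,197.00 + $5,616.95 = $6,813.95
Ending inventory: 64 @ $8.70 + 296 @ $9.00 = $3,220.80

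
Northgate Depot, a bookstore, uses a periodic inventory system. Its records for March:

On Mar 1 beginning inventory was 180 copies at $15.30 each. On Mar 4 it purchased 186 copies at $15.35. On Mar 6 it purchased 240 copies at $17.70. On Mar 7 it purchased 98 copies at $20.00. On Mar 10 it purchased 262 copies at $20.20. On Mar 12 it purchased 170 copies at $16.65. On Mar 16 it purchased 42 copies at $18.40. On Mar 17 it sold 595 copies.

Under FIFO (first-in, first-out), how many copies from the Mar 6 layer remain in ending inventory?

Mar 17, 595 sold [FIFO — oldest first]: 180 @ $15.30 + 186 @ $15.35 + 229 @ $17.70 = $9,662.40
Ending inventory: 11 @ $17.70 + 98 @ $20.00 + 262 @ $20.20 + 170 @ $16.65 + 42 @ $18.40 = $11,050.40

11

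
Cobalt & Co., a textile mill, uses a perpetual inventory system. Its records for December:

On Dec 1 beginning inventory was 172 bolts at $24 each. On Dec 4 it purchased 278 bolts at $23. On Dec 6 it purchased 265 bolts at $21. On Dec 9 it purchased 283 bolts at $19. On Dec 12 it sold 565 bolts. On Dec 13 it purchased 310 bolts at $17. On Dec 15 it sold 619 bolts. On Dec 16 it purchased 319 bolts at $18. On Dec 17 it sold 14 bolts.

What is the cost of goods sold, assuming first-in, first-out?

Dec 12, 565 sold [FIFO — oldest first]: 172 @ $24 + 278 @ $23 + 115 @ $21 = $12,937
Dec 15, 619 sold [FIFO — oldest first]: 150 @ $21 + 283 @ $19 + 186 @ $17 = $11,689
Dec 17, 14 sold [FIFO — oldest first]: 14 @ $17 = $238
Total COGS = $12,937 + $11,689 + $238 = $24,864
Ending inventory: 110 @ $17 + 319 @ $18 = $7,612
Check: goods available $32,476 = COGS $24,864 + ending $7,612

COGS = $24,864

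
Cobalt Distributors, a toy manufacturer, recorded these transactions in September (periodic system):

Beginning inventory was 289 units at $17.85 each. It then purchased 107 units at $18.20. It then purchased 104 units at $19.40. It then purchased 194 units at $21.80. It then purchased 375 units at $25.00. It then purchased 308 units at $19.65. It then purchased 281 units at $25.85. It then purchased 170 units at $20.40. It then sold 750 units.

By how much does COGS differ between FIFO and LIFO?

FIFO COGS: 289 @ $17.85 + 107 @ $18.20 + 104 @ $19.40 + 194 @ $21.80 + 56 @ $25.00 = $14,752.85
LIFO COGS: 170 @ $20.40 + 281 @ $25.85 + 299 @ $19.65 = $16,607.20
Difference = |$14,752.85 − $16,607.20| = $1,854.35

$1,854.35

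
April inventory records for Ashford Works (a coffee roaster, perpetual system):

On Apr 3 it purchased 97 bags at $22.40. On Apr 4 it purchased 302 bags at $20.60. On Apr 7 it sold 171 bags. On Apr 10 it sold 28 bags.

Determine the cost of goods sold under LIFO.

COGS = $4,099.40

Apr 7, 171 sold [LIFO — newest first]: 171 @ $20.60 = $3,522.60
Apr 10, 28 sold [LIFO — newest first]: 28 @ $20.60 = $576.80
Total COGS = $3,522.60 + $576.80 = $4,099.40
Ending inventory: 97 @ $22.40 + 103 @ $20.60 = $4,294.60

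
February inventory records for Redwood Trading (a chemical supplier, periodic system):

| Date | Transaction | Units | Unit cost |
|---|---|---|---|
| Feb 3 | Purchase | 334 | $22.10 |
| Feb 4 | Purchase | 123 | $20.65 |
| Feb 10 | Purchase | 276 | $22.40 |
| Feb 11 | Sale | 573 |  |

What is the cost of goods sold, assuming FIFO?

COGS = $12,519.75

Feb 11, 573 sold [FIFO — oldest first]: 334 @ $22.10 + 123 @ $20.65 + 116 @ $22.40 = $12,519.75
Ending inventory: 160 @ $22.40 = $3,584.00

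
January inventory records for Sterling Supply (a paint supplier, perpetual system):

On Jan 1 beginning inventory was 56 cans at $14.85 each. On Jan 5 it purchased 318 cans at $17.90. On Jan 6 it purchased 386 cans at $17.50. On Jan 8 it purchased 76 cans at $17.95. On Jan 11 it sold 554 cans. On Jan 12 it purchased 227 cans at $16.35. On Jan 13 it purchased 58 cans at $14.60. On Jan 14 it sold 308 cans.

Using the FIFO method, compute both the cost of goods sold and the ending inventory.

Jan 11, 554 sold [FIFO — oldest first]: 56 @ $14.85 + 318 @ $17.90 + 180 @ $17.50 = $9,673.80
Jan 14, 308 sold [FIFO — oldest first]: 206 @ $17.50 + 76 @ $17.95 + 26 @ $16.35 = $5,394.30
Total COGS = $9,673.80 + $5,394.30 = $15,068.10
Ending inventory: 201 @ $16.35 + 58 @ $14.60 = $4,133.15

COGS = $15,068.10; ending inventory = $4,133.15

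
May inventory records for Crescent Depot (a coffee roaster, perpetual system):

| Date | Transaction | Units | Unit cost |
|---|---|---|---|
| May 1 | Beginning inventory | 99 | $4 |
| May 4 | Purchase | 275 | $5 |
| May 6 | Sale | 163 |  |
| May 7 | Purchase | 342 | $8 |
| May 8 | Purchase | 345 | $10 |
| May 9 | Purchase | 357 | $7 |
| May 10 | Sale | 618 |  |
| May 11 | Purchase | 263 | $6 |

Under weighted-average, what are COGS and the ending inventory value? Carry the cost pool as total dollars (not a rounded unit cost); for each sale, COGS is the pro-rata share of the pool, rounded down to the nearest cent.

COGS = $5,540.61; ending inventory = $6,493.39

After May 1: 99 on hand, pool $396.00 (≈ $4.0000 each)
After May 4: 374 on hand, pool $1,771.00 (≈ $4.7353 each)
May 6, sell 163: 163/374 × $1,771.00 → $771.85
After May 7: 553 on hand, pool $3,735.15 (≈ $6.7543 each)
After May 8: 898 on hand, pool $7,185.15 (≈ $8.0013 each)
After May 9: 1255 on hand, pool $9,684.15 (≈ $7.7165 each)
May 10, sell 618: 618/1255 × $9,684.15 → $4,768.76
After May 11: 900 on hand, pool $6,493.39 (≈ $7.2149 each)
Total COGS = $771.85 + $4,768.76 = $5,540.61
Ending inventory (cost pool remaining) = $6,493.39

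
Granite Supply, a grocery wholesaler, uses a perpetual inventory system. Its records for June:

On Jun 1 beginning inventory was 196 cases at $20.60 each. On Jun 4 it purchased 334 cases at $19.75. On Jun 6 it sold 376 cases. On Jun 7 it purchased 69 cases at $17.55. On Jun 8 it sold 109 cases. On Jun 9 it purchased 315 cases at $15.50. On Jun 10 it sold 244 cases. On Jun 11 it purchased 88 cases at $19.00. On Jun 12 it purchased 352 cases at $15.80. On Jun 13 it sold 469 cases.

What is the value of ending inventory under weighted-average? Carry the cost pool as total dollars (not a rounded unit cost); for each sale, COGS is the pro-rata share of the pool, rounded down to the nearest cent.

Ending inventory = $2,567.70

After Jun 1: 196 on hand, pool $4,037.60 (≈ $20.6000 each)
After Jun 4: 530 on hand, pool $10,634.10 (≈ $20.0643 each)
Jun 6, sell 376: 376/530 × $10,634.10 → $7,544.19
After Jun 7: 223 on hand, pool $4,300.86 (≈ $19.2864 each)
Jun 8, sell 109: 109/223 × $4,300.86 → $2,102.21
After Jun 9: 429 on hand, pool $7,081.15 (≈ $16.5062 each)
Jun 10, sell 244: 244/429 × $7,081.15 → $4,027.50
After Jun 11: 273 on hand, pool $4,725.65 (≈ $17.3101 each)
After Jun 12: 625 on hand, pool $10,287.25 (≈ $16.4596 each)
Jun 13, sell 469: 469/625 × $10,287.25 → $7,719.55
Total COGS = $7,544.19 + $2,102.21 + $4,027.50 + $7,719.55 = $21,393.45
Ending inventory (cost pool remaining) = $2,567.70
Check: goods available $23,961.15 = COGS $21,393.45 + ending $2,567.70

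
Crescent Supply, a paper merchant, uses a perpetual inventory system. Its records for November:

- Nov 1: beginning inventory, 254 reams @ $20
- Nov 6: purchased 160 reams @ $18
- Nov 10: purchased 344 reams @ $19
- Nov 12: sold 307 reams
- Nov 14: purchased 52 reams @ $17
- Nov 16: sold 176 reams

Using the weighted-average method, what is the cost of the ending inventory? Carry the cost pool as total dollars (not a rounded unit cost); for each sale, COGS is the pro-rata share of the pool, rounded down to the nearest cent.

Ending inventory = $6,181.75

After Nov 1: 254 on hand, pool $5,080.00 (≈ $20.0000 each)
After Nov 6: 414 on hand, pool $7,960.00 (≈ $19.2271 each)
After Nov 10: 758 on hand, pool $14,496.00 (≈ $19.1240 each)
Nov 12, sell 307: 307/758 × $14,496.00 → $5,871.07
After Nov 14: 503 on hand, pool $9,508.93 (≈ $18.9044 each)
Nov 16, sell 176: 176/503 × $9,508.93 → $3,327.18
Total COGS = $5,871.07 + $3,327.18 = $9,198.25
Ending inventory (cost pool remaining) = $6,181.75
Check: goods available $15,380.00 = COGS $9,198.25 + ending $6,181.75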